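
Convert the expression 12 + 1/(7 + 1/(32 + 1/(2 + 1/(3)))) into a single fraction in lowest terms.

19379/1596

Use the convergent recurrence hₖ = aₖ·hₖ₋₁ + hₖ₋₂ (and likewise for the denominators kₖ):
a_0 = 12: 12/1
a_1 = 7: 85/7
a_2 = 32: 2732/225
a_3 = 2: 5549/457
a_4 = 3: 19379/1596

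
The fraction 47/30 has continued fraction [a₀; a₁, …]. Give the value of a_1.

1

⌊47/30⌋ = 1, remainder 17
⌊30/17⌋ = 1, remainder 13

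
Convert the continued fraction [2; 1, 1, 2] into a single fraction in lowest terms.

Work from the innermost term outward:
Start with 2.
1 + 1/(2/1) = 1 + 1/2 = 3/2
1 + 1/(3/2) = 1 + 2/3 = 5/3
2 + 1/(5/3) = 2 + 3/5 = 13/5

13/5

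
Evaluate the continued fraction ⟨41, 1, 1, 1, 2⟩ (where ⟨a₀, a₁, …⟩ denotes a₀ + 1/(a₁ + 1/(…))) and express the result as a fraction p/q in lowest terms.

a_0 = 41: 41/1
a_1 = 1: 42/1
a_2 = 1: 83/2
a_3 = 1: 125/3
a_4 = 2: 333/8

333/8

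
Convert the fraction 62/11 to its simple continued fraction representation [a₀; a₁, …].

Run the Euclidean algorithm, recording each quotient:
62 ÷ 11 → quotient 5, remainder 7
11 ÷ 7 → quotient 1, remainder 4
7 ÷ 4 → quotient 1, remainder 3
4 ÷ 3 → quotient 1, remainder 1
3 ÷ 1 → quotient 3, remainder 0

[5; 1, 1, 1, 3]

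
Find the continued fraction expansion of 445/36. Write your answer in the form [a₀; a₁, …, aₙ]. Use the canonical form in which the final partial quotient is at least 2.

[12; 2, 1, 3, 3]

Run the Euclidean algorithm, recording each quotient:
445 ÷ 36 → quotient 12, remainder 13
36 ÷ 13 → quotient 2, remainder 10
13 ÷ 10 → quotient 1, remainder 3
10 ÷ 3 → quotient 3, remainder 1
3 ÷ 1 → quotient 3, remainder 0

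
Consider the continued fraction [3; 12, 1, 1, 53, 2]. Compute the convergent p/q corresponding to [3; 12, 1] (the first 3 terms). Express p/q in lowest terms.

a_0 = 3: 3/1
a_1 = 12: 37/12
a_2 = 1: 40/13

40/13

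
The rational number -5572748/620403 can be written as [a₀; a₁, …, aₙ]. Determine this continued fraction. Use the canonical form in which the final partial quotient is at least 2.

-5572748 ÷ 620403 → quotient -9, remainder 10879
620403 ÷ 10879 → quotient 57, remainder 300
10879 ÷ 300 → quotient 36, remainder 79
300 ÷ 79 → quotient 3, remainder 63
79 ÷ 63 → quotient 1, remainder 16
63 ÷ 16 → quotient 3, remainder 15
16 ÷ 15 → quotient 1, remainder 1
15 ÷ 1 → quotient 15, remainder 0

[-9; 57, 36, 3, 1, 3, 1, 15]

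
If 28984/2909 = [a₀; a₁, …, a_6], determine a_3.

2

⌊28984/2909⌋ = 9, remainder 2803
⌊2909/2803⌋ = 1, remainder 106
⌊2803/106⌋ = 26, remainder 47
⌊106/47⌋ = 2, remainder 12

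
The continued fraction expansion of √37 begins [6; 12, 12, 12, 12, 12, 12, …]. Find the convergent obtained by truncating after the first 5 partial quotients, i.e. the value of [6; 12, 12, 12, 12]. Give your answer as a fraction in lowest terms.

a_0 = 6: 6/1
a_1 = 12: 73/12
a_2 = 12: 882/145
a_3 = 12: 10657/1752
a_4 = 12: 128766/21169

128766/21169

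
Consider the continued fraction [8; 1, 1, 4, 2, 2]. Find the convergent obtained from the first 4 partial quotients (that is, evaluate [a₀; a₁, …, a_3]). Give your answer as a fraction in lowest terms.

77/9

Start with 4.
1 + 1/(4/1) = 1 + 1/4 = 5/4
1 + 1/(5/4) = 1 + 4/5 = 9/5
8 + 1/(9/5) = 8 + 5/9 = 77/9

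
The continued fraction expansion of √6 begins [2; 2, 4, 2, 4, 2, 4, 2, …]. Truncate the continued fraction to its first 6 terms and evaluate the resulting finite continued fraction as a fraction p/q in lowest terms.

485/198

a_0 = 2: 2/1
a_1 = 2: 5/2
a_2 = 4: 22/9
a_3 = 2: 49/20
a_4 = 4: 218/89
a_5 = 2: 485/198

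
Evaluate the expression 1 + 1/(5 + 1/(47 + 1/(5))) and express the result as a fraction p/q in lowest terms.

a_0 = 1: 1/1
a_1 = 5: 6/5
a_2 = 47: 283/236
a_3 = 5: 1421/1185

1421/1185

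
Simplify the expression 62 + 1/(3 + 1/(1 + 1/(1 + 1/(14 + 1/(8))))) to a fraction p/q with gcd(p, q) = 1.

51260/823

a_0 = 62: 62/1
a_1 = 3: 187/3
a_2 = 1: 249/4
a_3 = 1: 436/7
a_4 = 14: 6353/102
a_5 = 8: 51260/823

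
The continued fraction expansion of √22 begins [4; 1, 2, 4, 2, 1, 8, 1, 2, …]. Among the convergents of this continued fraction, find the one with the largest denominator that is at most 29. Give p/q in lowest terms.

136/29

a_0 = 4: 4/1  (≤ bound)
a_1 = 1: 5/1  (≤ bound)
a_2 = 2: 14/3  (≤ bound)
a_3 = 4: 61/13  (≤ bound)
a_4 = 2: 136/29  (≤ bound)
a_5 = 1: 197/42  (> 29, stop)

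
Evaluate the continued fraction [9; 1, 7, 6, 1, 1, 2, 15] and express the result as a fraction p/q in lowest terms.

a_0 = 9: 9/1
a_1 = 1: 10/1
a_2 = 7: 79/8
a_3 = 6: 484/49
a_4 = 1: 563/57
a_5 = 1: 1047/106
a_6 = 2: 2657/269
a_7 = 15: 40902/4141

40902/4141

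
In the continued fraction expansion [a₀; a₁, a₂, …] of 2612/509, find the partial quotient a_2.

Repeatedly divide and take the remainder:
⌊2612/509⌋ = 5, remainder 67
⌊509/67⌋ = 7, remainder 40
⌊67/40⌋ = 1, remainder 27

1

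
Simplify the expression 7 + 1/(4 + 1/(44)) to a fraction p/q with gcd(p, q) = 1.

1283/177

Compute successive convergents:
a_0 = 7: 7/1
a_1 = 4: 29/4
a_2 = 44: 1283/177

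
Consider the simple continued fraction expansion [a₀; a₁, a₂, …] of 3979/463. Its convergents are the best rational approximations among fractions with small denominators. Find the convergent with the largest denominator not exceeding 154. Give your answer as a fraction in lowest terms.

1143/133

List convergents until the denominator exceeds the bound:
a_0 = 8: 8/1  (≤ bound)
a_1 = 1: 9/1  (≤ bound)
a_2 = 1: 17/2  (≤ bound)
a_3 = 2: 43/5  (≤ bound)
a_4 = 6: 275/32  (≤ bound)
a_5 = 4: 1143/133  (≤ bound)
a_6 = 1: 1418/165  (> 154, stop)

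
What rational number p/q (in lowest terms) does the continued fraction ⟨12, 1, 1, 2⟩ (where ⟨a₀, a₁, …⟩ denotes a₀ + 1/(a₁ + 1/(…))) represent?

Starting at the tail and folding back:
Start with 2.
1 + 1/(2/1) = 1 + 1/2 = 3/2
1 + 1/(3/2) = 1 + 2/3 = 5/3
12 + 1/(5/3) = 12 + 3/5 = 63/5

63/5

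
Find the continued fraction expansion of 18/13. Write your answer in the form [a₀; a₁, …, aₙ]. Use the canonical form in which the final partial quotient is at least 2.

⌊18/13⌋ = 1, remainder 5
⌊13/5⌋ = 2, remainder 3
⌊5/3⌋ = 1, remainder 2
⌊3/2⌋ = 1, remainder 1
⌊2/1⌋ = 2, remainder 0

[1; 2, 1, 1, 2]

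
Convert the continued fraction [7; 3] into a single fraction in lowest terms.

22/3

Start with 3.
7 + 1/(3/1) = 7 + 1/3 = 22/3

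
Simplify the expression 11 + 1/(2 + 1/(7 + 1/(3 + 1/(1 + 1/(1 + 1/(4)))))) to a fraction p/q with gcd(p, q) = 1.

5711/498

Use the convergent recurrence hₖ = aₖ·hₖ₋₁ + hₖ₋₂ (and likewise for the denominators kₖ):
a_0 = 11: 11/1
a_1 = 2: 23/2
a_2 = 7: 172/15
a_3 = 3: 539/47
a_4 = 1: 711/62
a_5 = 1: 1250/109
a_6 = 4: 5711/498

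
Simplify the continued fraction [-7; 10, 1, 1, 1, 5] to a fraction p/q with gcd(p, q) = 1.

Start with 5.
1 + 1/(5/1) = 1 + 1/5 = 6/5
1 + 1/(6/5) = 1 + 5/6 = 11/6
1 + 1/(11/6) = 1 + 6/11 = 17/11
10 + 1/(17/11) = 10 + 11/17 = 181/17
-7 + 1/(181/17) = -7 + 17/181 = -1250/181

-1250/181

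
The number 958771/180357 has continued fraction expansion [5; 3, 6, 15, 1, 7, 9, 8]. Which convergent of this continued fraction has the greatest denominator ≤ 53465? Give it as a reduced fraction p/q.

118227/22240

a_0 = 5: 5/1  (≤ bound)
a_1 = 3: 16/3  (≤ bound)
a_2 = 6: 101/19  (≤ bound)
a_3 = 15: 1531/288  (≤ bound)
a_4 = 1: 1632/307  (≤ bound)
a_5 = 7: 12955/2437  (≤ bound)
a_6 = 9: 118227/22240  (≤ bound)
a_7 = 8: 958771/180357  (> 53465, stop)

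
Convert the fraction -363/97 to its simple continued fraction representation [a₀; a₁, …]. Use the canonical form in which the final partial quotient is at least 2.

-363 = -4·97 + 25, so a_0 = -4
97 = 3·25 + 22, so a_1 = 3
25 = 1·22 + 3, so a_2 = 1
22 = 7·3 + 1, so a_3 = 7
3 = 3·1 + 0, so a_4 = 3

[-4; 3, 1, 7, 3]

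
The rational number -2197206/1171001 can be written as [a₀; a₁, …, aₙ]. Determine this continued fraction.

[-2; 8, 11, 2, 6, 31, 5, 6]

Apply division with remainder until the remainder is 0:
-2197206 = -2·1171001 + 144796, so a_0 = -2
1171001 = 8·144796 + 12633, so a_1 = 8
144796 = 11·12633 + 5833, so a_2 = 11
12633 = 2·5833 + 967, so a_3 = 2
5833 = 6·967 + 31, so a_4 = 6
967 = 31·31 + 6, so a_5 = 31
31 = 5·6 + 1, so a_6 = 5
6 = 6·1 + 0, so a_7 = 6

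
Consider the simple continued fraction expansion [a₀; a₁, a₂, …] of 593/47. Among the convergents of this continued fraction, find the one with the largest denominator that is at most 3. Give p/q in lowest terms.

38/3

a_0 = 12: 12/1  (≤ bound)
a_1 = 1: 13/1  (≤ bound)
a_2 = 1: 25/2  (≤ bound)
a_3 = 1: 38/3  (≤ bound)
a_4 = 1: 63/5  (> 3, stop)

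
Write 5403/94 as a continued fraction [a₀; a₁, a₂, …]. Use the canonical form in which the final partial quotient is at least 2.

[57; 2, 11, 4]

5403 ÷ 94 → quotient 57, remainder 45
94 ÷ 45 → quotient 2, remainder 4
45 ÷ 4 → quotient 11, remainder 1
4 ÷ 1 → quotient 4, remainder 0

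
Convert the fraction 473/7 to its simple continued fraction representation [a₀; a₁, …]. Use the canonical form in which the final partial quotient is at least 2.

Repeatedly divide and take the remainder:
⌊473/7⌋ = 67, remainder 4
⌊7/4⌋ = 1, remainder 3
⌊4/3⌋ = 1, remainder 1
⌊3/1⌋ = 3, remainder 0

[67; 1, 1, 3]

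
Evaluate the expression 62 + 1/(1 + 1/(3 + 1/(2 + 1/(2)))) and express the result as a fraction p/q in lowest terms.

Start with 2.
2 + 1/(2/1) = 2 + 1/2 = 5/2
3 + 1/(5/2) = 3 + 2/5 = 17/5
1 + 1/(17/5) = 1 + 5/17 = 22/17
62 + 1/(22/17) = 62 + 17/22 = 1381/22

1381/22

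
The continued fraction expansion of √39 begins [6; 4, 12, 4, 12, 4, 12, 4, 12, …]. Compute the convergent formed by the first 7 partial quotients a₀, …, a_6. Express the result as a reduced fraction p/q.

a_0 = 6: 6/1
a_1 = 4: 25/4
a_2 = 12: 306/49
a_3 = 4: 1249/200
a_4 = 12: 15294/2449
a_5 = 4: 62425/9996
a_6 = 12: 764394/122401

764394/122401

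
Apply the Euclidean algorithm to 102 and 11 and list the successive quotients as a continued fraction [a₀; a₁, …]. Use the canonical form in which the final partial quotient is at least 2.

102 ÷ 11 → quotient 9, remainder 3
11 ÷ 3 → quotient 3, remainder 2
3 ÷ 2 → quotient 1, remainder 1
2 ÷ 1 → quotient 2, remainder 0

[9; 3, 1, 2]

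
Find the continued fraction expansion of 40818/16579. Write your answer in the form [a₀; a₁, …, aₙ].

[2; 2, 6, 11, 1, 7, 6, 2]

40818 ÷ 16579 → quotient 2, remainder 7660
16579 ÷ 7660 → quotient 2, remainder 1259
7660 ÷ 1259 → quotient 6, remainder 106
1259 ÷ 106 → quotient 11, remainder 93
106 ÷ 93 → quotient 1, remainder 13
93 ÷ 13 → quotient 7, remainder 2
13 ÷ 2 → quotient 6, remainder 1
2 ÷ 1 → quotient 2, remainder 0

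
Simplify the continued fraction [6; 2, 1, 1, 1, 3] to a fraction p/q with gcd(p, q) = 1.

a_0 = 6: 6/1
a_1 = 2: 13/2
a_2 = 1: 19/3
a_3 = 1: 32/5
a_4 = 1: 51/8
a_5 = 3: 185/29

185/29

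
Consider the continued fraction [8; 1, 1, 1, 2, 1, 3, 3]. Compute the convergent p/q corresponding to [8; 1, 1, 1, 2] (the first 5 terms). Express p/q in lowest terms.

Use the convergent recurrence hₖ = aₖ·hₖ₋₁ + hₖ₋₂ (and likewise for the denominators kₖ):
a_0 = 8: 8/1
a_1 = 1: 9/1
a_2 = 1: 17/2
a_3 = 1: 26/3
a_4 = 2: 69/8

69/8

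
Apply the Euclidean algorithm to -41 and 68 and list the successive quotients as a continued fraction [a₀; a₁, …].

[-1; 2, 1, 1, 13]

Repeatedly divide and take the remainder:
⌊-41/68⌋ = -1, remainder 27
⌊68/27⌋ = 2, remainder 14
⌊27/14⌋ = 1, remainder 13
⌊14/13⌋ = 1, remainder 1
⌊13/1⌋ = 13, remainder 0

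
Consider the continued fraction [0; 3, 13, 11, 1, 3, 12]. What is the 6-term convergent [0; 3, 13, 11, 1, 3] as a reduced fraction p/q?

Work from the innermost term outward:
Start with 3.
1 + 1/(3/1) = 1 + 1/3 = 4/3
11 + 1/(4/3) = 11 + 3/4 = 47/4
13 + 1/(47/4) = 13 + 4/47 = 615/47
3 + 1/(615/47) = 3 + 47/615 = 1892/615
0 + 1/(1892/615) = 0 + 615/1892 = 615/1892

615/1892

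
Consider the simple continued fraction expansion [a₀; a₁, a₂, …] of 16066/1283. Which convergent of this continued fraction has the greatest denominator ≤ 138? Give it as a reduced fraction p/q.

1127/90

a_0 = 12: 12/1  (≤ bound)
a_1 = 1: 13/1  (≤ bound)
a_2 = 1: 25/2  (≤ bound)
a_3 = 10: 263/21  (≤ bound)
a_4 = 1: 288/23  (≤ bound)
a_5 = 3: 1127/90  (≤ bound)
a_6 = 14: 16066/1283  (> 138, stop)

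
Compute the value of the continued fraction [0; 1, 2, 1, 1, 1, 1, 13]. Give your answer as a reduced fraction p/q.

Start with 13.
1 + 1/(13/1) = 1 + 1/13 = 14/13
1 + 1/(14/13) = 1 + 13/14 = 27/14
1 + 1/(27/14) = 1 + 14/27 = 41/27
1 + 1/(41/27) = 1 + 27/41 = 68/41
2 + 1/(68/41) = 2 + 41/68 = 177/68
1 + 1/(177/68) = 1 + 68/177 = 245/177
0 + 1/(245/177) = 0 + 177/245 = 177/245

177/245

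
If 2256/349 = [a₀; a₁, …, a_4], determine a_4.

12

Apply division with remainder until the remainder is 0:
2256 = 6·349 + 162, so a_0 = 6
349 = 2·162 + 25, so a_1 = 2
162 = 6·25 + 12, so a_2 = 6
25 = 2·12 + 1, so a_3 = 2
12 = 12·1 + 0, so a_4 = 12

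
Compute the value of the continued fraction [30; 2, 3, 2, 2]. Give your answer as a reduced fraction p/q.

Build up convergents one term at a time:
a_0 = 30: 30/1
a_1 = 2: 61/2
a_2 = 3: 213/7
a_3 = 2: 487/16
a_4 = 2: 1187/39

1187/39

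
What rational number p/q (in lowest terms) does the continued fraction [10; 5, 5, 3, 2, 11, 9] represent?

Use the convergent recurrence hₖ = aₖ·hₖ₋₁ + hₖ₋₂ (and likewise for the denominators kₖ):
a_0 = 10: 10/1
a_1 = 5: 51/5
a_2 = 5: 265/26
a_3 = 3: 846/83
a_4 = 2: 1957/192
a_5 = 11: 22373/2195
a_6 = 9: 203314/19947

203314/19947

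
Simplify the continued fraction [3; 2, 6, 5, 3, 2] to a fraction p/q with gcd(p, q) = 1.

Compute successive convergents:
a_0 = 3: 3/1
a_1 = 2: 7/2
a_2 = 6: 45/13
a_3 = 5: 232/67
a_4 = 3: 741/214
a_5 = 2: 1714/495

1714/495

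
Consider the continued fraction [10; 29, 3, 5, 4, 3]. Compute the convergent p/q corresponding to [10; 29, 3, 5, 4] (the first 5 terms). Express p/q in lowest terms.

Start with 4.
5 + 1/(4/1) = 5 + 1/4 = 21/4
3 + 1/(21/4) = 3 + 4/21 = 67/21
29 + 1/(67/21) = 29 + 21/67 = 1964/67
10 + 1/(1964/67) = 10 + 67/1964 = 19707/1964

19707/1964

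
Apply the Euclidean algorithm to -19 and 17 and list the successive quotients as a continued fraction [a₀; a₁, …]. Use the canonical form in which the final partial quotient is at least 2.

Run the Euclidean algorithm, recording each quotient:
⌊-19/17⌋ = -2, remainder 15
⌊17/15⌋ = 1, remainder 2
⌊15/2⌋ = 7, remainder 1
⌊2/1⌋ = 2, remainder 0

[-2; 1, 7, 2]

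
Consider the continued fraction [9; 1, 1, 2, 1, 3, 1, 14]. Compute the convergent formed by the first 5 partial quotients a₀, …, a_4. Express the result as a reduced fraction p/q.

67/7

Collapse the nested fraction from the inside out:
Start with 1.
2 + 1/(1/1) = 2 + 1/1 = 3/1
1 + 1/(3/1) = 1 + 1/3 = 4/3
1 + 1/(4/3) = 1 + 3/4 = 7/4
9 + 1/(7/4) = 9 + 4/7 = 67/7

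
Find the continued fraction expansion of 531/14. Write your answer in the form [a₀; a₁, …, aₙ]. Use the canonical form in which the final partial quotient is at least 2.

531 ÷ 14 → quotient 37, remainder 13
14 ÷ 13 → quotient 1, remainder 1
13 ÷ 1 → quotient 13, remainder 0

[37; 1, 13]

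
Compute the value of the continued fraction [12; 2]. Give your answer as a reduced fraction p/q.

25/2

Use the convergent recurrence hₖ = aₖ·hₖ₋₁ + hₖ₋₂ (and likewise for the denominators kₖ):
a_0 = 12: 12/1
a_1 = 2: 25/2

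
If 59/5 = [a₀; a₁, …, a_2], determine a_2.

⌊59/5⌋ = 11, remainder 4
⌊5/4⌋ = 1, remainder 1
⌊4/1⌋ = 4, remainder 0

4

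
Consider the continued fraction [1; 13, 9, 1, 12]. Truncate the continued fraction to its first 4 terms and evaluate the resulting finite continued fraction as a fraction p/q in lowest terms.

Starting at the tail and folding back:
Start with 1.
9 + 1/(1/1) = 9 + 1/1 = 10/1
13 + 1/(10/1) = 13 + 1/10 = 131/10
1 + 1/(131/10) = 1 + 10/131 = 141/131

141/131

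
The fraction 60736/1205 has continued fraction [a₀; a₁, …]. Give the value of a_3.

Run the Euclidean algorithm, recording each quotient:
⌊60736/1205⌋ = 50, remainder 486
⌊1205/486⌋ = 2, remainder 233
⌊486/233⌋ = 2, remainder 20
⌊233/20⌋ = 11, remainder 13

11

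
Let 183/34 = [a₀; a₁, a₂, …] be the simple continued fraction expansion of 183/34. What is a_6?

2

Repeatedly divide and take the remainder:
183 = 5·34 + 13, so a_0 = 5
34 = 2·13 + 8, so a_1 = 2
13 = 1·8 + 5, so a_2 = 1
8 = 1·5 + 3, so a_3 = 1
5 = 1·3 + 2, so a_4 = 1
3 = 1·2 + 1, so a_5 = 1
2 = 2·1 + 0, so a_6 = 2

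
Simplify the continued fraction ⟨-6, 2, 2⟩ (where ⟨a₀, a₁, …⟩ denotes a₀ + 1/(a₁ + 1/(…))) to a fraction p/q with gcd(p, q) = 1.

-28/5

a_0 = -6: -6/1
a_1 = 2: -11/2
a_2 = 2: -28/5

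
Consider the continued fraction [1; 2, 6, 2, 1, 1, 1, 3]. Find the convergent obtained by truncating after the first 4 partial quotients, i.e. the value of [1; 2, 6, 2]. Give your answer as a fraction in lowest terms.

41/28

Start with 2.
6 + 1/(2/1) = 6 + 1/2 = 13/2
2 + 1/(13/2) = 2 + 2/13 = 28/13
1 + 1/(28/13) = 1 + 13/28 = 41/28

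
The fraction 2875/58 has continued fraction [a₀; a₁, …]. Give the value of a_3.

3

2875 = 49·58 + 33, so a_0 = 49
58 = 1·33 + 25, so a_1 = 1
33 = 1·25 + 8, so a_2 = 1
25 = 3·8 + 1, so a_3 = 3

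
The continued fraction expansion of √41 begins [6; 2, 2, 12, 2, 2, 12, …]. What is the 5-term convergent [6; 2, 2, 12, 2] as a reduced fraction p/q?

826/129

Starting at the tail and folding back:
Start with 2.
12 + 1/(2/1) = 12 + 1/2 = 25/2
2 + 1/(25/2) = 2 + 2/25 = 52/25
2 + 1/(52/25) = 2 + 25/52 = 129/52
6 + 1/(129/52) = 6 + 52/129 = 826/129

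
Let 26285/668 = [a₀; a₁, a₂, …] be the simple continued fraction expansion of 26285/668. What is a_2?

26285 ÷ 668 → quotient 39, remainder 233
668 ÷ 233 → quotient 2, remainder 202
233 ÷ 202 → quotient 1, remainder 31

1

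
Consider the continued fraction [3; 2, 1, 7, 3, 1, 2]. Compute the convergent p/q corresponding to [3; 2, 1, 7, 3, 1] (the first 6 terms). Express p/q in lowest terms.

a_0 = 3: 3/1
a_1 = 2: 7/2
a_2 = 1: 10/3
a_3 = 7: 77/23
a_4 = 3: 241/72
a_5 = 1: 318/95

318/95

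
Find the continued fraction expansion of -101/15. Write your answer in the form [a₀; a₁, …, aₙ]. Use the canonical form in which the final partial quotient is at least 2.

[-7; 3, 1, 3]

Apply division with remainder until the remainder is 0:
-101 ÷ 15 → quotient -7, remainder 4
15 ÷ 4 → quotient 3, remainder 3
4 ÷ 3 → quotient 1, remainder 1
3 ÷ 1 → quotient 3, remainder 0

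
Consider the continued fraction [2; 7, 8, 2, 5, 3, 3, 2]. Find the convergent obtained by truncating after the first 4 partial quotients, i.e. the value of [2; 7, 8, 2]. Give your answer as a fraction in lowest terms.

259/121

Start with 2.
8 + 1/(2/1) = 8 + 1/2 = 17/2
7 + 1/(17/2) = 7 + 2/17 = 121/17
2 + 1/(121/17) = 2 + 17/121 = 259/121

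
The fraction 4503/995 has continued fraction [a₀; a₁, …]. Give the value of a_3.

Run the Euclidean algorithm, recording each quotient:
4503 = 4·995 + 523, so a_0 = 4
995 = 1·523 + 472, so a_1 = 1
523 = 1·472 + 51, so a_2 = 1
472 = 9·51 + 13, so a_3 = 9

9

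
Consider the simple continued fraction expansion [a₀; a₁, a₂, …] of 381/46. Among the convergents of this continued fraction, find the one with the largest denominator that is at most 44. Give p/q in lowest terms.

a_0 = 8: 8/1  (≤ bound)
a_1 = 3: 25/3  (≤ bound)
a_2 = 1: 33/4  (≤ bound)
a_3 = 1: 58/7  (≤ bound)
a_4 = 6: 381/46  (> 44, stop)

58/7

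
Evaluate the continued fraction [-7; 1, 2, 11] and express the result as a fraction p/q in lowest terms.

a_0 = -7: -7/1
a_1 = 1: -6/1
a_2 = 2: -19/3
a_3 = 11: -215/34

-215/34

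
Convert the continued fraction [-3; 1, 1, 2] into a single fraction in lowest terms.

Start with 2.
1 + 1/(2/1) = 1 + 1/2 = 3/2
1 + 1/(3/2) = 1 + 2/3 = 5/3
-3 + 1/(5/3) = -3 + 3/5 = -12/5

-12/5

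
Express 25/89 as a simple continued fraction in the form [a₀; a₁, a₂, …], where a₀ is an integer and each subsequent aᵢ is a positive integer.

Apply division with remainder until the remainder is 0:
25 = 0·89 + 25, so a_0 = 0
89 = 3·25 + 14, so a_1 = 3
25 = 1·14 + 11, so a_2 = 1
14 = 1·11 + 3, so a_3 = 1
11 = 3·3 + 2, so a_4 = 3
3 = 1·2 + 1, so a_5 = 1
2 = 2·1 + 0, so a_6 = 2

[0; 3, 1, 1, 3, 1, 2]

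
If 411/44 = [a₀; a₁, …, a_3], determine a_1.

2

⌊411/44⌋ = 9, remainder 15
⌊44/15⌋ = 2, remainder 14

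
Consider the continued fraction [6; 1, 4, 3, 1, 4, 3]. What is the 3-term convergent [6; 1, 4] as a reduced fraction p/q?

Start with 4.
1 + 1/(4/1) = 1 + 1/4 = 5/4
6 + 1/(5/4) = 6 + 4/5 = 34/5

34/5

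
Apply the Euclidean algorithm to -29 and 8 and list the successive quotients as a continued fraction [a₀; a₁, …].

[-4; 2, 1, 2]

Apply division with remainder until the remainder is 0:
⌊-29/8⌋ = -4, remainder 3
⌊8/3⌋ = 2, remainder 2
⌊3/2⌋ = 1, remainder 1
⌊2/1⌋ = 2, remainder 0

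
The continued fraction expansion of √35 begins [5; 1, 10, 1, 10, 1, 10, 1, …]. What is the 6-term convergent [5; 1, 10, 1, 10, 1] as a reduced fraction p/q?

Start with 1.
10 + 1/(1/1) = 10 + 1/1 = 11/1
1 + 1/(11/1) = 1 + 1/11 = 12/11
10 + 1/(12/11) = 10 + 11/12 = 131/12
1 + 1/(131/12) = 1 + 12/131 = 143/131
5 + 1/(143/131) = 5 + 131/143 = 846/143

846/143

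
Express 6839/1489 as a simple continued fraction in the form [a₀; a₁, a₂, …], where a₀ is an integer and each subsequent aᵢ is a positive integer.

[4; 1, 1, 2, 5, 3, 17]

Repeatedly divide and take the remainder:
6839 ÷ 1489 → quotient 4, remainder 883
1489 ÷ 883 → quotient 1, remainder 606
883 ÷ 606 → quotient 1, remainder 277
606 ÷ 277 → quotient 2, remainder 52
277 ÷ 52 → quotient 5, remainder 17
52 ÷ 17 → quotient 3, remainder 1
17 ÷ 1 → quotient 17, remainder 0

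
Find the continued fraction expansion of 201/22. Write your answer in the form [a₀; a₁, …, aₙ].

[9; 7, 3]

201 ÷ 22 → quotient 9, remainder 3
22 ÷ 3 → quotient 7, remainder 1
3 ÷ 1 → quotient 3, remainder 0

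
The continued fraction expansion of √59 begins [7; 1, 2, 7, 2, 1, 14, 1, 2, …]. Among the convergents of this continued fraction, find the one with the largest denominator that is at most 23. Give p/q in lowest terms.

a_0 = 7: 7/1  (≤ bound)
a_1 = 1: 8/1  (≤ bound)
a_2 = 2: 23/3  (≤ bound)
a_3 = 7: 169/22  (≤ bound)
a_4 = 2: 361/47  (> 23, stop)

169/22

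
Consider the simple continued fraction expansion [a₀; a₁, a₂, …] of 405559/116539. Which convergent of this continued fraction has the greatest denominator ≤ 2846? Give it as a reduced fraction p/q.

List convergents until the denominator exceeds the bound:
a_0 = 3: 3/1  (≤ bound)
a_1 = 2: 7/2  (≤ bound)
a_2 = 12: 87/25  (≤ bound)
a_3 = 56: 4879/1402  (≤ bound)
a_4 = 1: 4966/1427  (≤ bound)
a_5 = 3: 19777/5683  (> 2846, stop)

4966/1427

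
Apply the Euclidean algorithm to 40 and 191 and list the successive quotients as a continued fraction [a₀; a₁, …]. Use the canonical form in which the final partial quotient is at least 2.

Run the Euclidean algorithm, recording each quotient:
⌊40/191⌋ = 0, remainder 40
⌊191/40⌋ = 4, remainder 31
⌊40/31⌋ = 1, remainder 9
⌊31/9⌋ = 3, remainder 4
⌊9/4⌋ = 2, remainder 1
⌊4/1⌋ = 4, remainder 0

[0; 4, 1, 3, 2, 4]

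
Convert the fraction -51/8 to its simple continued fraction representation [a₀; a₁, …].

[-7; 1, 1, 1, 2]

Repeatedly divide and take the remainder:
-51 = -7·8 + 5, so a_0 = -7
8 = 1·5 + 3, so a_1 = 1
5 = 1·3 + 2, so a_2 = 1
3 = 1·2 + 1, so a_3 = 1
2 = 2·1 + 0, so a_4 = 2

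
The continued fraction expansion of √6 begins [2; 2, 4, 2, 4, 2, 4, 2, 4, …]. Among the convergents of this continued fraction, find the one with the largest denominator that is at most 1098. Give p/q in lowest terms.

List convergents until the denominator exceeds the bound:
a_0 = 2: 2/1  (≤ bound)
a_1 = 2: 5/2  (≤ bound)
a_2 = 4: 22/9  (≤ bound)
a_3 = 2: 49/20  (≤ bound)
a_4 = 4: 218/89  (≤ bound)
a_5 = 2: 485/198  (≤ bound)
a_6 = 4: 2158/881  (≤ bound)
a_7 = 2: 4801/1960  (> 1098, stop)

2158/881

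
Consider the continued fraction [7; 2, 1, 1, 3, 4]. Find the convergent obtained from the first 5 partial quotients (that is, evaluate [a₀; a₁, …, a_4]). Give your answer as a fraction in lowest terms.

133/18

a_0 = 7: 7/1
a_1 = 2: 15/2
a_2 = 1: 22/3
a_3 = 1: 37/5
a_4 = 3: 133/18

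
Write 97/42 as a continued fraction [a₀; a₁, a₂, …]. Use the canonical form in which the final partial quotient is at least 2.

97 ÷ 42 → quotient 2, remainder 13
42 ÷ 13 → quotient 3, remainder 3
13 ÷ 3 → quotient 4, remainder 1
3 ÷ 1 → quotient 3, remainder 0

[2; 3, 4, 3]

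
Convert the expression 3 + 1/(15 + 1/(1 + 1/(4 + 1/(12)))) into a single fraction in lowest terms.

a_0 = 3: 3/1
a_1 = 15: 46/15
a_2 = 1: 49/16
a_3 = 4: 242/79
a_4 = 12: 2953/964

2953/964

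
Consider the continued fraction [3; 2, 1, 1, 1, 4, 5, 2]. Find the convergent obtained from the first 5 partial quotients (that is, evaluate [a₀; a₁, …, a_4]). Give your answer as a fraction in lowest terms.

Starting at the tail and folding back:
Start with 1.
1 + 1/(1/1) = 1 + 1/1 = 2/1
1 + 1/(2/1) = 1 + 1/2 = 3/2
2 + 1/(3/2) = 2 + 2/3 = 8/3
3 + 1/(8/3) = 3 + 3/8 = 27/8

27/8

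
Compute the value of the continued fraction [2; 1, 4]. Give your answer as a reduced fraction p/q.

14/5

a_0 = 2: 2/1
a_1 = 1: 3/1
a_2 = 4: 14/5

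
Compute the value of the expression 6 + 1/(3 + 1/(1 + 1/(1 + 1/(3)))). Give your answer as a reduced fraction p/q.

157/25

Start with 3.
1 + 1/(3/1) = 1 + 1/3 = 4/3
1 + 1/(4/3) = 1 + 3/4 = 7/4
3 + 1/(7/4) = 3 + 4/7 = 25/7
6 + 1/(25/7) = 6 + 7/25 = 157/25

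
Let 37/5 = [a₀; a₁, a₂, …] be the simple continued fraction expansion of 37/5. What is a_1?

2

Apply division with remainder until the remainder is 0:
37 = 7·5 + 2, so a_0 = 7
5 = 2·2 + 1, so a_1 = 2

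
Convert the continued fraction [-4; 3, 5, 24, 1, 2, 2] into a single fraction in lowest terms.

-10284/2789

a_0 = -4: -4/1
a_1 = 3: -11/3
a_2 = 5: -59/16
a_3 = 24: -1427/387
a_4 = 1: -1486/403
a_5 = 2: -4399/1193
a_6 = 2: -10284/2789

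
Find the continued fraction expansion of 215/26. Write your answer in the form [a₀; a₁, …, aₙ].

215 ÷ 26 → quotient 8, remainder 7
26 ÷ 7 → quotient 3, remainder 5
7 ÷ 5 → quotient 1, remainder 2
5 ÷ 2 → quotient 2, remainder 1
2 ÷ 1 → quotient 2, remainder 0

[8; 3, 1, 2, 2]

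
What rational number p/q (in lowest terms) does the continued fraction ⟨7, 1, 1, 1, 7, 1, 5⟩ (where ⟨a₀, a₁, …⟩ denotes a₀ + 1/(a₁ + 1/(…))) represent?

1171/153

Build up convergents one term at a time:
a_0 = 7: 7/1
a_1 = 1: 8/1
a_2 = 1: 15/2
a_3 = 1: 23/3
a_4 = 7: 176/23
a_5 = 1: 199/26
a_6 = 5: 1171/153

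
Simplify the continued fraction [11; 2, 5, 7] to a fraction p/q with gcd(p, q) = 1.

Build up convergents one term at a time:
a_0 = 11: 11/1
a_1 = 2: 23/2
a_2 = 5: 126/11
a_3 = 7: 905/79

905/79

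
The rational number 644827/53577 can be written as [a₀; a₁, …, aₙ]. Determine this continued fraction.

Apply division with remainder until the remainder is 0:
644827 ÷ 53577 → quotient 12, remainder 1903
53577 ÷ 1903 → quotient 28, remainder 293
1903 ÷ 293 → quotient 6, remainder 145
293 ÷ 145 → quotient 2, remainder 3
145 ÷ 3 → quotient 48, remainder 1
3 ÷ 1 → quotient 3, remainder 0

[12; 28, 6, 2, 48, 3]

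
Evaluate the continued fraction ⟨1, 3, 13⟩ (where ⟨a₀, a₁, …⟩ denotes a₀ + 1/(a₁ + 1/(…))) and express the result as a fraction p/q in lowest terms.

53/40

Collapse the nested fraction from the inside out:
Start with 13.
3 + 1/(13/1) = 3 + 1/13 = 40/13
1 + 1/(40/13) = 1 + 13/40 = 53/40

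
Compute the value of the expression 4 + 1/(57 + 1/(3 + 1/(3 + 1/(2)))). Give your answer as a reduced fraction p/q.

Start with 2.
3 + 1/(2/1) = 3 + 1/2 = 7/2
3 + 1/(7/2) = 3 + 2/7 = 23/7
57 + 1/(23/7) = 57 + 7/23 = 1318/23
4 + 1/(1318/23) = 4 + 23/1318 = 5295/1318

5295/1318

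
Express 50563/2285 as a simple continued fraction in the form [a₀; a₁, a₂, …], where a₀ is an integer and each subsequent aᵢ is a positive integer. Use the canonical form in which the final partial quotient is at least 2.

[22; 7, 1, 3, 1, 28, 2]

50563 ÷ 2285 → quotient 22, remainder 293
2285 ÷ 293 → quotient 7, remainder 234
293 ÷ 234 → quotient 1, remainder 59
234 ÷ 59 → quotient 3, remainder 57
59 ÷ 57 → quotient 1, remainder 2
57 ÷ 2 → quotient 28, remainder 1
2 ÷ 1 → quotient 2, remainder 0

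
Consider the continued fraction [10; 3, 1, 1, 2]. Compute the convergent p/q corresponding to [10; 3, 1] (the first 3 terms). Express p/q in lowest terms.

41/4

Use the convergent recurrence hₖ = aₖ·hₖ₋₁ + hₖ₋₂ (and likewise for the denominators kₖ):
a_0 = 10: 10/1
a_1 = 3: 31/3
a_2 = 1: 41/4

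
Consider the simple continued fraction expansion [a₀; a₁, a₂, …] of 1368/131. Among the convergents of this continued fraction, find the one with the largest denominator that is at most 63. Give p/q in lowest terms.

637/61

a_0 = 10: 10/1  (≤ bound)
a_1 = 2: 21/2  (≤ bound)
a_2 = 3: 73/7  (≤ bound)
a_3 = 1: 94/9  (≤ bound)
a_4 = 6: 637/61  (≤ bound)
a_5 = 2: 1368/131  (> 63, stop)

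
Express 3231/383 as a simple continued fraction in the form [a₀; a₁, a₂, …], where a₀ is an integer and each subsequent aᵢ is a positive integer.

3231 ÷ 383 → quotient 8, remainder 167
383 ÷ 167 → quotient 2, remainder 49
167 ÷ 49 → quotient 3, remainder 20
49 ÷ 20 → quotient 2, remainder 9
20 ÷ 9 → quotient 2, remainder 2
9 ÷ 2 → quotient 4, remainder 1
2 ÷ 1 → quotient 2, remainder 0

[8; 2, 3, 2, 2, 4, 2]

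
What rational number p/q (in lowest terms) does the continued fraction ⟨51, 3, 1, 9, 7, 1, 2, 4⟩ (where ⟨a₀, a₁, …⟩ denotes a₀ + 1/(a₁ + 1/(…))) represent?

202565/3952

Work from the innermost term outward:
Start with 4.
2 + 1/(4/1) = 2 + 1/4 = 9/4
1 + 1/(9/4) = 1 + 4/9 = 13/9
7 + 1/(13/9) = 7 + 9/13 = 100/13
9 + 1/(100/13) = 9 + 13/100 = 913/100
1 + 1/(913/100) = 1 + 100/913 = 1013/913
3 + 1/(1013/913) = 3 + 913/1013 = 3952/1013
51 + 1/(3952/1013) = 51 + 1013/3952 = 202565/3952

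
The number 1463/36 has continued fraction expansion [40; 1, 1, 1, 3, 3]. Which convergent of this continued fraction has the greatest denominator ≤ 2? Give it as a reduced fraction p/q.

81/2

a_0 = 40: 40/1  (≤ bound)
a_1 = 1: 41/1  (≤ bound)
a_2 = 1: 81/2  (≤ bound)
a_3 = 1: 122/3  (> 2, stop)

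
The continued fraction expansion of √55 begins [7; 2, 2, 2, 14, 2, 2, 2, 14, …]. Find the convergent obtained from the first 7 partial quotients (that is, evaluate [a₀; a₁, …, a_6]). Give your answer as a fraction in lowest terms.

Use the convergent recurrence hₖ = aₖ·hₖ₋₁ + hₖ₋₂ (and likewise for the denominators kₖ):
a_0 = 7: 7/1
a_1 = 2: 15/2
a_2 = 2: 37/5
a_3 = 2: 89/12
a_4 = 14: 1283/173
a_5 = 2: 2655/358
a_6 = 2: 6593/889

6593/889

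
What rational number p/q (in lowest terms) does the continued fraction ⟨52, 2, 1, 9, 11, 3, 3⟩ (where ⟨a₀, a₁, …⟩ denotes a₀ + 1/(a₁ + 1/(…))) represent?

Collapse the nested fraction from the inside out:
Start with 3.
3 + 1/(3/1) = 3 + 1/3 = 10/3
11 + 1/(10/3) = 11 + 3/10 = 113/10
9 + 1/(113/10) = 9 + 10/113 = 1027/113
1 + 1/(1027/113) = 1 + 113/1027 = 1140/1027
2 + 1/(1140/1027) = 2 + 1027/1140 = 3307/1140
52 + 1/(3307/1140) = 52 + 1140/3307 = 173104/3307

173104/3307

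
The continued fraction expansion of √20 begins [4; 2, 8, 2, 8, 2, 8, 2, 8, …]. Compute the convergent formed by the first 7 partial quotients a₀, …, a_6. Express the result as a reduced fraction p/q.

24476/5473

Start with 8.
2 + 1/(8/1) = 2 + 1/8 = 17/8
8 + 1/(17/8) = 8 + 8/17 = 144/17
2 + 1/(144/17) = 2 + 17/144 = 305/144
8 + 1/(305/144) = 8 + 144/305 = 2584/305
2 + 1/(2584/305) = 2 + 305/2584 = 5473/2584
4 + 1/(5473/2584) = 4 + 2584/5473 = 24476/5473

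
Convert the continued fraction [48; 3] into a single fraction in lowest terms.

Build up convergents one term at a time:
a_0 = 48: 48/1
a_1 = 3: 145/3

145/3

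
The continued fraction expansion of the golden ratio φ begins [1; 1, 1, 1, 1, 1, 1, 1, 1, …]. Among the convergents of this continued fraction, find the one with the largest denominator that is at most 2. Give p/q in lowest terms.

3/2

a_0 = 1: 1/1  (≤ bound)
a_1 = 1: 2/1  (≤ bound)
a_2 = 1: 3/2  (≤ bound)
a_3 = 1: 5/3  (> 2, stop)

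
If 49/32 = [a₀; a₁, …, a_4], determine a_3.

49 ÷ 32 → quotient 1, remainder 17
32 ÷ 17 → quotient 1, remainder 15
17 ÷ 15 → quotient 1, remainder 2
15 ÷ 2 → quotient 7, remainder 1

7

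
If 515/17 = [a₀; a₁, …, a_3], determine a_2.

Run the Euclidean algorithm, recording each quotient:
⌊515/17⌋ = 30, remainder 5
⌊17/5⌋ = 3, remainder 2
⌊5/2⌋ = 2, remainder 1

2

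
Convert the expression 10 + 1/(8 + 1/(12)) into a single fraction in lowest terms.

a_0 = 10: 10/1
a_1 = 8: 81/8
a_2 = 12: 982/97

982/97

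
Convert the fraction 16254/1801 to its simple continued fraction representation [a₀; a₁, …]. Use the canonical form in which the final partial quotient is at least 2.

[9; 40, 45]

Run the Euclidean algorithm, recording each quotient:
16254 = 9·1801 + 45, so a_0 = 9
1801 = 40·45 + 1, so a_1 = 40
45 = 45·1 + 0, so a_2 = 45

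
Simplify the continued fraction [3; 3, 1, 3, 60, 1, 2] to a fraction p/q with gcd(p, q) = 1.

a_0 = 3: 3/1
a_1 = 3: 10/3
a_2 = 1: 13/4
a_3 = 3: 49/15
a_4 = 60: 2953/904
a_5 = 1: 3002/919
a_6 = 2: 8957/2742

8957/2742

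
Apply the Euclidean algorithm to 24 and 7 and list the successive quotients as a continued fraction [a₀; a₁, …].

⌊24/7⌋ = 3, remainder 3
⌊7/3⌋ = 2, remainder 1
⌊3/1⌋ = 3, remainder 0

[3; 2, 3]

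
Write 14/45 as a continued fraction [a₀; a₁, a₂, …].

14 ÷ 45 → quotient 0, remainder 14
45 ÷ 14 → quotient 3, remainder 3
14 ÷ 3 → quotient 4, remainder 2
3 ÷ 2 → quotient 1, remainder 1
2 ÷ 1 → quotient 2, remainder 0

[0; 3, 4, 1, 2]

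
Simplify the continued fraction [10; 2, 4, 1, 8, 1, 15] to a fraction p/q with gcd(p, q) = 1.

17949/1717

Use the convergent recurrence hₖ = aₖ·hₖ₋₁ + hₖ₋₂ (and likewise for the denominators kₖ):
a_0 = 10: 10/1
a_1 = 2: 21/2
a_2 = 4: 94/9
a_3 = 1: 115/11
a_4 = 8: 1014/97
a_5 = 1: 1129/108
a_6 = 15: 17949/1717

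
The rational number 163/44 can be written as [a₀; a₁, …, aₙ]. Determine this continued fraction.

Run the Euclidean algorithm, recording each quotient:
163 ÷ 44 → quotient 3, remainder 31
44 ÷ 31 → quotient 1, remainder 13
31 ÷ 13 → quotient 2, remainder 5
13 ÷ 5 → quotient 2, remainder 3
5 ÷ 3 → quotient 1, remainder 2
3 ÷ 2 → quotient 1, remainder 1
2 ÷ 1 → quotient 2, remainder 0

[3; 1, 2, 2, 1, 1, 2]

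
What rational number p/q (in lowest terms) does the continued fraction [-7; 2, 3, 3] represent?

-151/23

Start with 3.
3 + 1/(3/1) = 3 + 1/3 = 10/3
2 + 1/(10/3) = 2 + 3/10 = 23/10
-7 + 1/(23/10) = -7 + 10/23 = -151/23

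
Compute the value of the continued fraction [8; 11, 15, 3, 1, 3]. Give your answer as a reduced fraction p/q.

Build up convergents one term at a time:
a_0 = 8: 8/1
a_1 = 11: 89/11
a_2 = 15: 1343/166
a_3 = 3: 4118/509
a_4 = 1: 5461/675
a_5 = 3: 20501/2534

20501/2534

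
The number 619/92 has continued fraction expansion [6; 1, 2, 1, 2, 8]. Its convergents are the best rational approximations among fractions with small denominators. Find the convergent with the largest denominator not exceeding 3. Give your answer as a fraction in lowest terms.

20/3

List convergents until the denominator exceeds the bound:
a_0 = 6: 6/1  (≤ bound)
a_1 = 1: 7/1  (≤ bound)
a_2 = 2: 20/3  (≤ bound)
a_3 = 1: 27/4  (> 3, stop)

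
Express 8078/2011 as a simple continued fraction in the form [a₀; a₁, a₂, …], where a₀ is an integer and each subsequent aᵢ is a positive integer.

⌊8078/2011⌋ = 4, remainder 34
⌊2011/34⌋ = 59, remainder 5
⌊34/5⌋ = 6, remainder 4
⌊5/4⌋ = 1, remainder 1
⌊4/1⌋ = 4, remainder 0

[4; 59, 6, 1, 4]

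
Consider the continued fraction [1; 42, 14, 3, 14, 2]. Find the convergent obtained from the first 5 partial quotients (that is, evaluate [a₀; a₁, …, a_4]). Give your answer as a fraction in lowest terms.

Start with 14.
3 + 1/(14/1) = 3 + 1/14 = 43/14
14 + 1/(43/14) = 14 + 14/43 = 616/43
42 + 1/(616/43) = 42 + 43/616 = 25915/616
1 + 1/(25915/616) = 1 + 616/25915 = 26531/25915

26531/25915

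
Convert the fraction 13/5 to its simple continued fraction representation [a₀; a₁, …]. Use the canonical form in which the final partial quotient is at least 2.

[2; 1, 1, 2]

Run the Euclidean algorithm, recording each quotient:
13 = 2·5 + 3, so a_0 = 2
5 = 1·3 + 2, so a_1 = 1
3 = 1·2 + 1, so a_2 = 1
2 = 2·1 + 0, so a_3 = 2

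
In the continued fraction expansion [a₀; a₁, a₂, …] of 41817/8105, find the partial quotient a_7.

⌊41817/8105⌋ = 5, remainder 1292
⌊8105/1292⌋ = 6, remainder 353
⌊1292/353⌋ = 3, remainder 233
⌊353/233⌋ = 1, remainder 120
⌊233/120⌋ = 1, remainder 113
⌊120/113⌋ = 1, remainder 7
⌊113/7⌋ = 16, remainder 1
⌊7/1⌋ = 7, remainder 0

7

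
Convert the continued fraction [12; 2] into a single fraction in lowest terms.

Build up convergents one term at a time:
a_0 = 12: 12/1
a_1 = 2: 25/2

25/2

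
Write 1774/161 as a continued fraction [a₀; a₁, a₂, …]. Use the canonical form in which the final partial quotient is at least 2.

Apply division with remainder until the remainder is 0:
1774 ÷ 161 → quotient 11, remainder 3
161 ÷ 3 → quotient 53, remainder 2
3 ÷ 2 → quotient 1, remainder 1
2 ÷ 1 → quotient 2, remainder 0

[11; 53, 1, 2]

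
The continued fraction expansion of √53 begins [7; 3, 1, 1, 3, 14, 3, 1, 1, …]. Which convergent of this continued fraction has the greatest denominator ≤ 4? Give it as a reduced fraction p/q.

29/4

a_0 = 7: 7/1  (≤ bound)
a_1 = 3: 22/3  (≤ bound)
a_2 = 1: 29/4  (≤ bound)
a_3 = 1: 51/7  (> 4, stop)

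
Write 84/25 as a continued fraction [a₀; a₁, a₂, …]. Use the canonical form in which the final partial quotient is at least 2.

84 ÷ 25 → quotient 3, remainder 9
25 ÷ 9 → quotient 2, remainder 7
9 ÷ 7 → quotient 1, remainder 2
7 ÷ 2 → quotient 3, remainder 1
2 ÷ 1 → quotient 2, remainder 0

[3; 2, 1, 3, 2]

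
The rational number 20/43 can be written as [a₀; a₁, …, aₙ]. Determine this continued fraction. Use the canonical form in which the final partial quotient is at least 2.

[0; 2, 6, 1, 2]

⌊20/43⌋ = 0, remainder 20
⌊43/20⌋ = 2, remainder 3
⌊20/3⌋ = 6, remainder 2
⌊3/2⌋ = 1, remainder 1
⌊2/1⌋ = 2, remainder 0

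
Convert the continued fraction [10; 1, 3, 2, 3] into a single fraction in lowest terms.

334/31

Start with 3.
2 + 1/(3/1) = 2 + 1/3 = 7/3
3 + 1/(7/3) = 3 + 3/7 = 24/7
1 + 1/(24/7) = 1 + 7/24 = 31/24
10 + 1/(31/24) = 10 + 24/31 = 334/31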